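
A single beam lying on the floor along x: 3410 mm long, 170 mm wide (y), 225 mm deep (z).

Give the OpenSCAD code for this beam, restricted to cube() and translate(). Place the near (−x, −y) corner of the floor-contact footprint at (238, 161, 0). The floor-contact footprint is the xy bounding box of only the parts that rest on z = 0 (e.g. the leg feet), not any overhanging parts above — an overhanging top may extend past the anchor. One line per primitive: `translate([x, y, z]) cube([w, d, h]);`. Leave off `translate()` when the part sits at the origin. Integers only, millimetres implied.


translate([238, 161, 0]) cube([3410, 170, 225]);


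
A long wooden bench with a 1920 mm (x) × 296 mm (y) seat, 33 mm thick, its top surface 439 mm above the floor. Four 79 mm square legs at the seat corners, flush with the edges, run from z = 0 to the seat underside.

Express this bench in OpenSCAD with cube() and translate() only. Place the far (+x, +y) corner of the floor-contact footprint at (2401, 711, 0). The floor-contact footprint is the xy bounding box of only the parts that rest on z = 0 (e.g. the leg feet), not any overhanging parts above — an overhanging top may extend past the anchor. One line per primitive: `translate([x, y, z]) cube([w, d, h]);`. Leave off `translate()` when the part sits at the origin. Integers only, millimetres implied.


// leg_h = 439 − 33 = 406
translate([481, 415, 406]) cube([1920, 296, 33]);
translate([481, 415, 0]) cube([79, 79, 406]);
translate([481, 632, 0]) cube([79, 79, 406]);
translate([2322, 415, 0]) cube([79, 79, 406]);
translate([2322, 632, 0]) cube([79, 79, 406]);


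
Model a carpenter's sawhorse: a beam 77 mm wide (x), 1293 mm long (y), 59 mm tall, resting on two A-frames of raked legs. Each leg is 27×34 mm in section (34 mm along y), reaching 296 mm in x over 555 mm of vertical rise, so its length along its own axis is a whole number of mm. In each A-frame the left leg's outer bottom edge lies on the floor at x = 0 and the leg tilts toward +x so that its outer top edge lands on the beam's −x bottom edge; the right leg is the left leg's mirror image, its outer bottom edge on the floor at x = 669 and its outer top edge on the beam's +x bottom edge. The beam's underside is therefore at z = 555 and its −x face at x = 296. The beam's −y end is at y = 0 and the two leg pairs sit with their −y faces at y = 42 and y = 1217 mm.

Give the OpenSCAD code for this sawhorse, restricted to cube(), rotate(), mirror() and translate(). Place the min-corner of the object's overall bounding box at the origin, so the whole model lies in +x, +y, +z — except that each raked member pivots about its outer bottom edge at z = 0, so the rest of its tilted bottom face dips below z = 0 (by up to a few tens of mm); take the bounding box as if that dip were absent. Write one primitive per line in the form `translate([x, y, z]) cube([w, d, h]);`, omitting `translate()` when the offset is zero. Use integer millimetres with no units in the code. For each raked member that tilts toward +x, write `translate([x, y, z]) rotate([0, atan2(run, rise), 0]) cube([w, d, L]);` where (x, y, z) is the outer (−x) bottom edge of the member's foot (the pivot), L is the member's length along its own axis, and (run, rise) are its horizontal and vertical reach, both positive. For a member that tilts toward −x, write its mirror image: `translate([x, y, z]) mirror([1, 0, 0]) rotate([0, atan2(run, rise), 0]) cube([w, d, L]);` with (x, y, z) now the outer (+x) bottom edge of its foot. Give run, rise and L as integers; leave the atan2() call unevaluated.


translate([296, 0, 555]) cube([77, 1293, 59]);
translate([0, 42, 0]) rotate([0, atan2(296, 555), 0]) cube([27, 34, 629]);
translate([669, 42, 0]) mirror([1, 0, 0]) rotate([0, atan2(296, 555), 0]) cube([27, 34, 629]);
translate([0, 1217, 0]) rotate([0, atan2(296, 555), 0]) cube([27, 34, 629]);
translate([669, 1217, 0]) mirror([1, 0, 0]) rotate([0, atan2(296, 555), 0]) cube([27, 34, 629]);


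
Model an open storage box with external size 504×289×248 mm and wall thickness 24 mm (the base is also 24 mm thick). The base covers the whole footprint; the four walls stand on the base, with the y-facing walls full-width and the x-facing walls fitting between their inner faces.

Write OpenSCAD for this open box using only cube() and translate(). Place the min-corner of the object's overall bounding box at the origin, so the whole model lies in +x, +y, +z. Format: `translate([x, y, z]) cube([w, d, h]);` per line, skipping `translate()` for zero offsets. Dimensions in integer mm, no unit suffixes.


cube([504, 289, 24]);
translate([0, 0, 24]) cube([504, 24, 224]);
translate([0, 265, 24]) cube([504, 24, 224]);
translate([0, 24, 24]) cube([24, 241, 224]);
translate([480, 24, 24]) cube([24, 241, 224]);


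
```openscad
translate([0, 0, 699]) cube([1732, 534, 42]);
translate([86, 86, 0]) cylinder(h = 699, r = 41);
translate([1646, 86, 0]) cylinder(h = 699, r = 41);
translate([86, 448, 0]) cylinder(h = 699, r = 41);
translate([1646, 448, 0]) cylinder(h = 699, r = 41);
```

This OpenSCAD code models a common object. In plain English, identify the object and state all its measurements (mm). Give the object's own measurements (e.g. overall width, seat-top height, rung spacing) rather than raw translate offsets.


A table: top 1732 mm (x) × 534 mm (y), 42 mm thick, upper face at z = 741 mm, on four round legs of 82 mm diameter, each leg's bounding box inset 45 mm from the nearest pair of top edges from z = 0 to the bottom of the top.


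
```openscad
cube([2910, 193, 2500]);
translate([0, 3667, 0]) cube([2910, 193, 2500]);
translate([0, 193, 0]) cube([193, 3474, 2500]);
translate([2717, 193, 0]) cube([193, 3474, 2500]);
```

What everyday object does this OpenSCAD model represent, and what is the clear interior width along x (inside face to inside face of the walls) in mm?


A house (or room) frame. The interior width is 2524 mm.

Four 2500 mm walls enclosing a rectangle with no floor or roof — a room or house frame. Outside width is 2910 mm and wall thickness is 193 mm, so the interior width is 2910 − 2 × 193 = 2524 mm.


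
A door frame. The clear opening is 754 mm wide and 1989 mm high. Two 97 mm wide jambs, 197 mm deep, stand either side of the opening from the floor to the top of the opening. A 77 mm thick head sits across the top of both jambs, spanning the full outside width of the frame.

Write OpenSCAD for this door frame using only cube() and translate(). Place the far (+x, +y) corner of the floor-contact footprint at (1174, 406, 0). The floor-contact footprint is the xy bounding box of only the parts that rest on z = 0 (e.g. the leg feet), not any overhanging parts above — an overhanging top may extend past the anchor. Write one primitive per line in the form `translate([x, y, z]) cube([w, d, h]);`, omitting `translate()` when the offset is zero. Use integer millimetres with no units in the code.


translate([226, 209, 0]) cube([97, 197, 1989]);
translate([1077, 209, 0]) cube([97, 197, 1989]);
translate([226, 209, 1989]) cube([948, 197, 77]);


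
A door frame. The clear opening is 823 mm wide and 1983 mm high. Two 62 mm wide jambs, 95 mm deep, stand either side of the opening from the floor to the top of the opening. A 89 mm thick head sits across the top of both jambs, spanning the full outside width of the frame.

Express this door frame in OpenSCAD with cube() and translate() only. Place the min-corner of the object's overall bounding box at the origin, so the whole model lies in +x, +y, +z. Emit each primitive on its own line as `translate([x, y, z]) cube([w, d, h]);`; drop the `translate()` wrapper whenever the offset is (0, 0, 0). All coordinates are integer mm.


cube([62, 95, 1983]);
translate([885, 0, 0]) cube([62, 95, 1983]);
translate([0, 0, 1983]) cube([947, 95, 89]);


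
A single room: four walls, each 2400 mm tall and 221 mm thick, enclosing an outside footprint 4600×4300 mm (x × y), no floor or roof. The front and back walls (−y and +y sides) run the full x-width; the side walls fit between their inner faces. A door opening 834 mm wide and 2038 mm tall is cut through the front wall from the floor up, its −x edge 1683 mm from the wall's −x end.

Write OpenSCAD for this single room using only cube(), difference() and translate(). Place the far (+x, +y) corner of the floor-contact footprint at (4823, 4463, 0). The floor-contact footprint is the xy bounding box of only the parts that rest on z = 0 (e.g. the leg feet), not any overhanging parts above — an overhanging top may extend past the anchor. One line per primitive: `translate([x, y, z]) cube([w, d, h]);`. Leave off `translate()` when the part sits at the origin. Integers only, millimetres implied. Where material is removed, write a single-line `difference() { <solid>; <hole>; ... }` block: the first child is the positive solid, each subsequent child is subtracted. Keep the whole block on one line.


difference() { translate([223, 163, 0]) cube([4600, 221, 2400]); translate([1906, 163, 0]) cube([834, 221, 2038]); }
translate([223, 4242, 0]) cube([4600, 221, 2400]);
translate([223, 384, 0]) cube([221, 3858, 2400]);
translate([4602, 384, 0]) cube([221, 3858, 2400]);


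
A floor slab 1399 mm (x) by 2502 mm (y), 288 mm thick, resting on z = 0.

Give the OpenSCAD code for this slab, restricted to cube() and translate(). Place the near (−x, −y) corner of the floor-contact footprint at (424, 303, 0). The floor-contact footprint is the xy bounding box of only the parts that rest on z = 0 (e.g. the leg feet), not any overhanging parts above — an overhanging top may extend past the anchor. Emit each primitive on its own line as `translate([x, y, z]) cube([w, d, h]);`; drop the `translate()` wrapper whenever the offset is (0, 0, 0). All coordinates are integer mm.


translate([424, 303, 0]) cube([1399, 2502, 288]);


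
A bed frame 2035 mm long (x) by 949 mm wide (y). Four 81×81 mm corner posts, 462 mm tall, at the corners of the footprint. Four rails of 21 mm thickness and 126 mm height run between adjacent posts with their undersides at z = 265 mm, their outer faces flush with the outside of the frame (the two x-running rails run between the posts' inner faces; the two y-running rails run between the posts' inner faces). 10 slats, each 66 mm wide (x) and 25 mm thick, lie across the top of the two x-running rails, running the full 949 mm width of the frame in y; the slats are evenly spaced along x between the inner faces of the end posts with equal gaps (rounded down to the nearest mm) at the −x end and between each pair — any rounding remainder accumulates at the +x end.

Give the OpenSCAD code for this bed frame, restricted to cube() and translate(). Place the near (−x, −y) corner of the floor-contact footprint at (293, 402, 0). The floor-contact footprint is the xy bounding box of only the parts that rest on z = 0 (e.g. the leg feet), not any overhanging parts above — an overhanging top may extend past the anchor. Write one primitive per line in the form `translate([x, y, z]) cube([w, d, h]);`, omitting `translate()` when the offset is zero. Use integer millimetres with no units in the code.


// slat z = rail_z + rail_h = 265 + 126 = 391
// slat gap = ⌊(1873 − 10·66) / 11⌋ = 110
translate([293, 402, 0]) cube([81, 81, 462]);
translate([293, 1270, 0]) cube([81, 81, 462]);
translate([2247, 402, 0]) cube([81, 81, 462]);
translate([2247, 1270, 0]) cube([81, 81, 462]);
translate([374, 402, 265]) cube([1873, 21, 126]);
translate([374, 1330, 265]) cube([1873, 21, 126]);
translate([293, 483, 265]) cube([21, 787, 126]);
translate([2307, 483, 265]) cube([21, 787, 126]);
translate([484, 402, 391]) cube([66, 949, 25]);
translate([660, 402, 391]) cube([66, 949, 25]);
translate([836, 402, 391]) cube([66, 949, 25]);
translate([1012, 402, 391]) cube([66, 949, 25]);
translate([1188, 402, 391]) cube([66, 949, 25]);
translate([1364, 402, 391]) cube([66, 949, 25]);
translate([1540, 402, 391]) cube([66, 949, 25]);
translate([1716, 402, 391]) cube([66, 949, 25]);
translate([1892, 402, 391]) cube([66, 949, 25]);
translate([2068, 402, 391]) cube([66, 949, 25]);


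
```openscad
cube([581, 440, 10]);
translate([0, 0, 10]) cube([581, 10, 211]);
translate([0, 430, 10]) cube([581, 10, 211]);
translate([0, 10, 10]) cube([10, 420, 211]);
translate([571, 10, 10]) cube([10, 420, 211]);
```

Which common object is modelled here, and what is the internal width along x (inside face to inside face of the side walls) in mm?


An open box. The internal width is 561 mm.

A 581×440 base slab with four walls standing on it — an open box. The base is 581 mm wide and the walls are 10 mm thick, so the internal width is 581 − 2 × 10 = 561 mm.


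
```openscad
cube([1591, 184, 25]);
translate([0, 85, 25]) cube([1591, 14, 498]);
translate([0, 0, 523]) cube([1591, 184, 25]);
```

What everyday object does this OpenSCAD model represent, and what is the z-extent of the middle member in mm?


An I-beam. The web height is 498 mm.

Two wide flanges with a thin centred web — an I-beam. Overall 548 mm minus two 25 mm flanges gives a web of 548 − 2·25 = 498 mm.


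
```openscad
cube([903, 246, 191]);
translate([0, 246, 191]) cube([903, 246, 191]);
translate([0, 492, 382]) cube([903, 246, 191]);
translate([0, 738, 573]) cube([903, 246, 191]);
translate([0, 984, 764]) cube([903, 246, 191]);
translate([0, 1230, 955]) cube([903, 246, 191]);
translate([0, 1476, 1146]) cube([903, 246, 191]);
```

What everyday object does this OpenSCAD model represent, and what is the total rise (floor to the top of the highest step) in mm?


A staircase. The total rise is 1337 mm.

7 identical blocks, each offset up and back from the previous — a staircase. Each step is 191 mm tall and there are 7 of them, so the total rise is 7 × 191 = 1337 mm.


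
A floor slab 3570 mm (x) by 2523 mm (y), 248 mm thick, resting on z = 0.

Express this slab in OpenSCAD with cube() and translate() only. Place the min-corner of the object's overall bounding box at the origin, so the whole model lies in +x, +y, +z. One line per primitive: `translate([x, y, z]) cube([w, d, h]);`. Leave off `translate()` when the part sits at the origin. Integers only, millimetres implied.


cube([3570, 2523, 248]);


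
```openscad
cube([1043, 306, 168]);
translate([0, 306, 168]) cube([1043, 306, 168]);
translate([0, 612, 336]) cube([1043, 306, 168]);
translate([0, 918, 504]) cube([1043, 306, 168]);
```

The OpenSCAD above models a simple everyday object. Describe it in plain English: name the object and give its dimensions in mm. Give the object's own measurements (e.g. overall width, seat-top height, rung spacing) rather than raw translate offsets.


A straight staircase of 4 solid steps. Each step is 1043 mm wide (x), 306 mm deep (y, the going) and 168 mm tall (the rise). The first step rests on the floor; each subsequent step sits one going further in +y and one rise higher in +z, directly behind and above the previous step with no overlap.


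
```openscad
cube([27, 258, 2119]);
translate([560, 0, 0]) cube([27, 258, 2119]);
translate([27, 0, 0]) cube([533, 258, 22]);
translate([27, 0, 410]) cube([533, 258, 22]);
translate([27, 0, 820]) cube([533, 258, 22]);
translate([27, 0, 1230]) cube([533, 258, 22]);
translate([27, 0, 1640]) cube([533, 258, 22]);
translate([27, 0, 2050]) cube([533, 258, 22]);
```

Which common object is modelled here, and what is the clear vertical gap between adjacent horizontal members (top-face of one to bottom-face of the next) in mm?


A bookshelf. The clear shelf gap is 388 mm.

Two tall side panels with 6 horizontal boards between them — a bookshelf. The first two shelf undersides are at z = 0 and z = 410; with shelf thickness 22, the clear gap is 410 − 0 − 22 = 388 mm.


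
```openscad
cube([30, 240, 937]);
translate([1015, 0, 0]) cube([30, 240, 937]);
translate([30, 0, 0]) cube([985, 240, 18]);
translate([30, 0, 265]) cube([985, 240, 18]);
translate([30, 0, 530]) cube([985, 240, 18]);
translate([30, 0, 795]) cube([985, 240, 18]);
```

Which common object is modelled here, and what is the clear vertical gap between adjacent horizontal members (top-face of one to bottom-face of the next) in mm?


A bookshelf. The clear shelf gap is 247 mm.

Two tall side panels with 4 horizontal boards between them — a bookshelf. The first two shelf undersides are at z = 0 and z = 265; with shelf thickness 18, the clear gap is 265 − 0 − 18 = 247 mm.


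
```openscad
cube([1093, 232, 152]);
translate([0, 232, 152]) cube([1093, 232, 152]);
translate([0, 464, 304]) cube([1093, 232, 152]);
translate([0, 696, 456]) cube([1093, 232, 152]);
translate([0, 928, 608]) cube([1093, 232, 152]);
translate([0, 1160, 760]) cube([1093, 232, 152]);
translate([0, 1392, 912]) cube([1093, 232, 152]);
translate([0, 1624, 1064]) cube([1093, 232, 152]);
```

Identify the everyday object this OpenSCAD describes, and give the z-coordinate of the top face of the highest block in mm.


A staircase. The total rise is 1216 mm.

8 identical blocks, each offset up and back from the previous — a staircase. Each step is 152 mm tall and there are 8 of them, so the total rise is 8 × 152 = 1216 mm.


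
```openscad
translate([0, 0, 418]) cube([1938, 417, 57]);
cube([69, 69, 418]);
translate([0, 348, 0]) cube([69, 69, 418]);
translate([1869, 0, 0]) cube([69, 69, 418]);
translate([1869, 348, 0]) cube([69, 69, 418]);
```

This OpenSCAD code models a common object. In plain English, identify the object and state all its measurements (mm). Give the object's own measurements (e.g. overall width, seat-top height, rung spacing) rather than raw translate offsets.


A long wooden bench with a 1938 mm (x) × 417 mm (y) seat, 57 mm thick, its top surface 475 mm above the floor. Four 69 mm square legs at the seat corners, flush with the edges, run from z = 0 to the seat underside.


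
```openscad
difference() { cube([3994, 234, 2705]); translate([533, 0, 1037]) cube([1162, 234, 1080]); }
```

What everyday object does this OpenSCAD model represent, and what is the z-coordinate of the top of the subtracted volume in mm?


A wall with a window opening. The window head height is 2117 mm.

A wall with a rectangular opening subtracted — a window. Sill at z = 1037, opening 1080 mm tall, so the head is at 1037 + 1080 = 2117 mm.


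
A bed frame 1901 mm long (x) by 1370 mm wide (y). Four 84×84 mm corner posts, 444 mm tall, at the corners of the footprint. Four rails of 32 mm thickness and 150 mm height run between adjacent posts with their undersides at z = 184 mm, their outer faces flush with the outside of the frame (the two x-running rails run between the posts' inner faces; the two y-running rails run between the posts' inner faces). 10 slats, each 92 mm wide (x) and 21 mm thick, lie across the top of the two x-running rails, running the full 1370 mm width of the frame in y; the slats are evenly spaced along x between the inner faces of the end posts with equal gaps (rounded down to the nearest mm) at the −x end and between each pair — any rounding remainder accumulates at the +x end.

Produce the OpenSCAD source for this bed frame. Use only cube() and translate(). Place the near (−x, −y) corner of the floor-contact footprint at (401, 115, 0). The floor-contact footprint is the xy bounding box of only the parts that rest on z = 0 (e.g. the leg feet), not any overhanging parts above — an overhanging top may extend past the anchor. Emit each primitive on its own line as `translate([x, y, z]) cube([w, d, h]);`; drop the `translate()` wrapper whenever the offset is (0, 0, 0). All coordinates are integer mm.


translate([401, 115, 0]) cube([84, 84, 444]);
translate([401, 1401, 0]) cube([84, 84, 444]);
translate([2218, 115, 0]) cube([84, 84, 444]);
translate([2218, 1401, 0]) cube([84, 84, 444]);
translate([485, 115, 184]) cube([1733, 32, 150]);
translate([485, 1453, 184]) cube([1733, 32, 150]);
translate([401, 199, 184]) cube([32, 1202, 150]);
translate([2270, 199, 184]) cube([32, 1202, 150]);
translate([558, 115, 334]) cube([92, 1370, 21]);
translate([723, 115, 334]) cube([92, 1370, 21]);
translate([888, 115, 334]) cube([92, 1370, 21]);
translate([1053, 115, 334]) cube([92, 1370, 21]);
translate([1218, 115, 334]) cube([92, 1370, 21]);
translate([1383, 115, 334]) cube([92, 1370, 21]);
translate([1548, 115, 334]) cube([92, 1370, 21]);
translate([1713, 115, 334]) cube([92, 1370, 21]);
translate([1878, 115, 334]) cube([92, 1370, 21]);
translate([2043, 115, 334]) cube([92, 1370, 21]);


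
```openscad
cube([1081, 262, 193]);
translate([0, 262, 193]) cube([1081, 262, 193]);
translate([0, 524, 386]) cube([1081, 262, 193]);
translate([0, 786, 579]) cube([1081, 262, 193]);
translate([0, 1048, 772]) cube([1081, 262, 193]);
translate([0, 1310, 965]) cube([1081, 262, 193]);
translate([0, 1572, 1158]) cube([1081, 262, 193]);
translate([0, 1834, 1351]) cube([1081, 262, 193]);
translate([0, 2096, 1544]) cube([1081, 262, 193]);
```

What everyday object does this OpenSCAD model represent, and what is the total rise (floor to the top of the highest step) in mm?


A staircase. The total rise is 1737 mm.

9 identical blocks, each offset up and back from the previous — a staircase. Each step is 193 mm tall and there are 9 of them, so the total rise is 9 × 193 = 1737 mm.


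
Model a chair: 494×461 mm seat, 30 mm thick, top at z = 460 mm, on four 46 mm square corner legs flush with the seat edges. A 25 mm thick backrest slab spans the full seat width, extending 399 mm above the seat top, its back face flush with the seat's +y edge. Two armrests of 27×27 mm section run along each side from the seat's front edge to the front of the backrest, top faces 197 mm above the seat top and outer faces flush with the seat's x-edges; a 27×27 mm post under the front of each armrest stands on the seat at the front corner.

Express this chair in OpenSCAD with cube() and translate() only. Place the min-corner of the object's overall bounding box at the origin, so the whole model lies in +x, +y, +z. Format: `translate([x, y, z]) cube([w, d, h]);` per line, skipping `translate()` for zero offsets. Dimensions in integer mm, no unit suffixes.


translate([0, 0, 430]) cube([494, 461, 30]);
cube([46, 46, 430]);
translate([448, 0, 0]) cube([46, 46, 430]);
translate([0, 415, 0]) cube([46, 46, 430]);
translate([448, 415, 0]) cube([46, 46, 430]);
translate([0, 436, 460]) cube([494, 25, 399]);
translate([0, 0, 630]) cube([27, 436, 27]);
translate([467, 0, 630]) cube([27, 436, 27]);
translate([0, 0, 460]) cube([27, 27, 170]);
translate([467, 0, 460]) cube([27, 27, 170]);


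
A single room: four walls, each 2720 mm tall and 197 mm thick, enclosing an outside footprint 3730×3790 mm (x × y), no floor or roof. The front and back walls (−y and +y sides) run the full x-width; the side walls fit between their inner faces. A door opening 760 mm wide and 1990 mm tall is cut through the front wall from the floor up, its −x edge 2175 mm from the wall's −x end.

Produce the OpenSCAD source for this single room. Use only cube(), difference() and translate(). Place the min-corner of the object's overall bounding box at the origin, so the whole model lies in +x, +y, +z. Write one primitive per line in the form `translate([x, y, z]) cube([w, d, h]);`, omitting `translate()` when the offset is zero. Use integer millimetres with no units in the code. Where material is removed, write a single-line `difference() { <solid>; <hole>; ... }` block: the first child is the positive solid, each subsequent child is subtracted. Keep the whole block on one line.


difference() { cube([3730, 197, 2720]); translate([2175, 0, 0]) cube([760, 197, 1990]); }
translate([0, 3593, 0]) cube([3730, 197, 2720]);
translate([0, 197, 0]) cube([197, 3396, 2720]);
translate([3533, 197, 0]) cube([197, 3396, 2720]);


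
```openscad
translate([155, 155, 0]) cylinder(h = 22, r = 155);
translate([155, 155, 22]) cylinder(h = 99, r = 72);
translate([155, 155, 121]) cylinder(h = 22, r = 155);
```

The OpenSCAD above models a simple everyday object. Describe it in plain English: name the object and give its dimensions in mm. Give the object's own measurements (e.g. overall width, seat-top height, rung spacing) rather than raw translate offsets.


A spool: two coaxial disc flanges of radius 155 mm and thickness 22 mm, joined by a core cylinder of radius 72 mm and height 99 mm. The lower flange rests on z = 0 and the three cylinders share a vertical axis.


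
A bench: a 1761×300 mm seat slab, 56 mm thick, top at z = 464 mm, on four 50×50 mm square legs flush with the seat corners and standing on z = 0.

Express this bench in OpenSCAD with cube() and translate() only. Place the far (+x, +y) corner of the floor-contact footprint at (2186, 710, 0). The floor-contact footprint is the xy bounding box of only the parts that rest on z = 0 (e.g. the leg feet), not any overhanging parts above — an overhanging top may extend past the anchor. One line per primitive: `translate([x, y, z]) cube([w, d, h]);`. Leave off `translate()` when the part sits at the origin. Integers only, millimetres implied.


translate([425, 410, 408]) cube([1761, 300, 56]);
translate([425, 410, 0]) cube([50, 50, 408]);
translate([425, 660, 0]) cube([50, 50, 408]);
translate([2136, 410, 0]) cube([50, 50, 408]);
translate([2136, 660, 0]) cube([50, 50, 408]);


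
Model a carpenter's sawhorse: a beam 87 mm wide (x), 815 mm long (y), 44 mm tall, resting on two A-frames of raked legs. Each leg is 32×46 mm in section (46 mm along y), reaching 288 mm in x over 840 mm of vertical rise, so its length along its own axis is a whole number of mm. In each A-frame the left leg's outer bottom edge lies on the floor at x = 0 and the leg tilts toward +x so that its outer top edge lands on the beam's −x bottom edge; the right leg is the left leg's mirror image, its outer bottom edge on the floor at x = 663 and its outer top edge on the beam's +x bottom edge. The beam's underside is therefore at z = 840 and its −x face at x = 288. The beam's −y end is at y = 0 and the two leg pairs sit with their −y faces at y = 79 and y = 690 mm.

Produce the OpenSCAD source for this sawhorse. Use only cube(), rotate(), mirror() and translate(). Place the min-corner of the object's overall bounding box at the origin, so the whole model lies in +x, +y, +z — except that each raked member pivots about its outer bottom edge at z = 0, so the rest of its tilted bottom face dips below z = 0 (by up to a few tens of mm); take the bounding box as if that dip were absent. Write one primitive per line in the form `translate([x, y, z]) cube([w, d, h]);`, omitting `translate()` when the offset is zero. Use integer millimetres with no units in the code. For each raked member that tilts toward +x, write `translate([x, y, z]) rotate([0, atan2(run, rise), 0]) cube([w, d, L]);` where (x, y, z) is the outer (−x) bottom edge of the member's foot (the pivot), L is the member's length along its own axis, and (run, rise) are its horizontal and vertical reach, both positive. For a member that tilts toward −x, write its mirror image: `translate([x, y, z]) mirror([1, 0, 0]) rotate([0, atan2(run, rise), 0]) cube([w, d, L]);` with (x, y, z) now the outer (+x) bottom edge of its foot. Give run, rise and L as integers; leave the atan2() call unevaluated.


// leg length = √(288² + 840²) = 888
// right-leg outer foot x = 2·288 + 87 = 663
// beam min-corner = (288, 0, 840)
translate([288, 0, 840]) cube([87, 815, 44]);
translate([0, 79, 0]) rotate([0, atan2(288, 840), 0]) cube([32, 46, 888]);
translate([663, 79, 0]) mirror([1, 0, 0]) rotate([0, atan2(288, 840), 0]) cube([32, 46, 888]);
translate([0, 690, 0]) rotate([0, atan2(288, 840), 0]) cube([32, 46, 888]);
translate([663, 690, 0]) mirror([1, 0, 0]) rotate([0, atan2(288, 840), 0]) cube([32, 46, 888]);


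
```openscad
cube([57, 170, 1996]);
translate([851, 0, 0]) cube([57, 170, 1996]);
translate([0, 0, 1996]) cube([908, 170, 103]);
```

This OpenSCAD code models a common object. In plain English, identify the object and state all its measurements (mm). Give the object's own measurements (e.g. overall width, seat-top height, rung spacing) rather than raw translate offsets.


A door frame. The clear opening is 794 mm wide and 1996 mm high. Two 57 mm wide jambs, 170 mm deep, stand either side of the opening from the floor to the top of the opening. A 103 mm thick head sits across the top of both jambs, spanning the full outside width of the frame.


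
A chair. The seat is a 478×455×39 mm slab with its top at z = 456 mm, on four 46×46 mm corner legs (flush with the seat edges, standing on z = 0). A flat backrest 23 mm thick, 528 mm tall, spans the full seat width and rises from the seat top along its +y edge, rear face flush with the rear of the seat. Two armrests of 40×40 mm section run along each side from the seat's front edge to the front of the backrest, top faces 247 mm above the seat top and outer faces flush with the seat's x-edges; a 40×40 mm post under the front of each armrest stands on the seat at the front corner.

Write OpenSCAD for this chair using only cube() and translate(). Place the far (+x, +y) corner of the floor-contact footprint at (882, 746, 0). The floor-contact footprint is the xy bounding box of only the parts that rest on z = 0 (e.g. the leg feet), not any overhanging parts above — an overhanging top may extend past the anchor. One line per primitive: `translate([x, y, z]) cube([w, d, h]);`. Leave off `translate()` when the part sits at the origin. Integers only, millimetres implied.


// leg_h = 456 - 39 = 417
// arm post h = 247 - 40 = 207
translate([404, 291, 417]) cube([478, 455, 39]);
translate([404, 291, 0]) cube([46, 46, 417]);
translate([836, 291, 0]) cube([46, 46, 417]);
translate([404, 700, 0]) cube([46, 46, 417]);
translate([836, 700, 0]) cube([46, 46, 417]);
translate([404, 723, 456]) cube([478, 23, 528]);
translate([404, 291, 663]) cube([40, 432, 40]);
translate([842, 291, 663]) cube([40, 432, 40]);
translate([404, 291, 456]) cube([40, 40, 207]);
translate([842, 291, 456]) cube([40, 40, 207]);


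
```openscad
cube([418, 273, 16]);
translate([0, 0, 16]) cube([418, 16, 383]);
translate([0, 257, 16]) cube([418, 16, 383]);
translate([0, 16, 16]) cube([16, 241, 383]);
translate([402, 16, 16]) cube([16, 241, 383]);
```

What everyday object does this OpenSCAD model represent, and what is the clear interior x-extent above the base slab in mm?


An open box. The internal width is 386 mm.

A 418×273 base slab with four walls standing on it — an open box. The base is 418 mm wide and the walls are 16 mm thick, so the internal width is 418 − 2 × 16 = 386 mm.


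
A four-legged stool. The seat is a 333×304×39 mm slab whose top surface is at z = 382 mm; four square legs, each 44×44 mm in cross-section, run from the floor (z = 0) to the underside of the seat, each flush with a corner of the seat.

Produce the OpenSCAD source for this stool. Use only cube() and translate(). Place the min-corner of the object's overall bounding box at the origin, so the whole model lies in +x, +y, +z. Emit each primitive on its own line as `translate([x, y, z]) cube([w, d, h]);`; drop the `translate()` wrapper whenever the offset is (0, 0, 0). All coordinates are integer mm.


translate([0, 0, 343]) cube([333, 304, 39]);
cube([44, 44, 343]);
translate([289, 0, 0]) cube([44, 44, 343]);
translate([0, 260, 0]) cube([44, 44, 343]);
translate([289, 260, 0]) cube([44, 44, 343]);


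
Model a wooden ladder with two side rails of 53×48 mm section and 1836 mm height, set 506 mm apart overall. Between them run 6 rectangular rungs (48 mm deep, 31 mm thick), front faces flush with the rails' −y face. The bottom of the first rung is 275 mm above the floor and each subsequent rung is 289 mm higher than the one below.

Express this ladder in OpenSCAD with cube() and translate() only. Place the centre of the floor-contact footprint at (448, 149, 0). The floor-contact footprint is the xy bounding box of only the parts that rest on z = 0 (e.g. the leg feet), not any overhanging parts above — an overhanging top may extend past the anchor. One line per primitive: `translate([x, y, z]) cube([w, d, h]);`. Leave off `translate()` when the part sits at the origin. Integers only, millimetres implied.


translate([195, 125, 0]) cube([53, 48, 1836]);
translate([648, 125, 0]) cube([53, 48, 1836]);
translate([248, 125, 275]) cube([400, 48, 31]);
translate([248, 125, 564]) cube([400, 48, 31]);
translate([248, 125, 853]) cube([400, 48, 31]);
translate([248, 125, 1142]) cube([400, 48, 31]);
translate([248, 125, 1431]) cube([400, 48, 31]);
translate([248, 125, 1720]) cube([400, 48, 31]);


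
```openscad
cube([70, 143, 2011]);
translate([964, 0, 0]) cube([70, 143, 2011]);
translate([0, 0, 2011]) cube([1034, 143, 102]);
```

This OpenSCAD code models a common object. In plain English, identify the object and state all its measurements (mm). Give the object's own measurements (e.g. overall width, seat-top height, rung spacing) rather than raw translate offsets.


A door frame. The clear opening is 894 mm wide and 2011 mm high. Two 70 mm wide jambs, 143 mm deep, stand either side of the opening from the floor to the top of the opening. A 102 mm thick head sits across the top of both jambs, spanning the full outside width of the frame.


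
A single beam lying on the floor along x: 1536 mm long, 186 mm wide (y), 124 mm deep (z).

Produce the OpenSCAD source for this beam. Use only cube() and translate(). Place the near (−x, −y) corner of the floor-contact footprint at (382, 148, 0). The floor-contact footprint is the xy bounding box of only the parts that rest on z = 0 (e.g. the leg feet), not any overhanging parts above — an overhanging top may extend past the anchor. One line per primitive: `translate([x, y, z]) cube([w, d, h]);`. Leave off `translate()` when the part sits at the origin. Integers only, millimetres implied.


translate([382, 148, 0]) cube([1536, 186, 124]);


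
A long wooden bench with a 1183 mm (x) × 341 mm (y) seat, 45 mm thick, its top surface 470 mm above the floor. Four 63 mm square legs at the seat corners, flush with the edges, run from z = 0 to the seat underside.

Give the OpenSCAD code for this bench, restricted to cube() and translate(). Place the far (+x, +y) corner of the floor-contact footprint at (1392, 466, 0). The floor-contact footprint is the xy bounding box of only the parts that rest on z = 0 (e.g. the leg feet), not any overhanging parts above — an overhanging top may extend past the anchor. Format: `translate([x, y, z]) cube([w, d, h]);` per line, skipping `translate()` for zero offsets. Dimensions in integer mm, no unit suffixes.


translate([209, 125, 425]) cube([1183, 341, 45]);
translate([209, 125, 0]) cube([63, 63, 425]);
translate([209, 403, 0]) cube([63, 63, 425]);
translate([1329, 125, 0]) cube([63, 63, 425]);
translate([1329, 403, 0]) cube([63, 63, 425]);


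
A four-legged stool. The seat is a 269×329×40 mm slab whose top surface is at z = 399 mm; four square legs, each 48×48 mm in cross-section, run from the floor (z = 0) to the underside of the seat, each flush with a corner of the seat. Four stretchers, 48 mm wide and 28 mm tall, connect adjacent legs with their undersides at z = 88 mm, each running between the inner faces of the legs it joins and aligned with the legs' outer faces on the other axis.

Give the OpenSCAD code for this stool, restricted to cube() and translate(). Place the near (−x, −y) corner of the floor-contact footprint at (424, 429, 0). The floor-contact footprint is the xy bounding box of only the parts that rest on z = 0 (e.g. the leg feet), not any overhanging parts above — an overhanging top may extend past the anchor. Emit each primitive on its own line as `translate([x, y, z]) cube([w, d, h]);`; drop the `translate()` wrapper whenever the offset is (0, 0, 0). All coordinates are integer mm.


// leg_h = 399 - 40 = 359
// stretcher span = 269 - 2*48 = 173
translate([424, 429, 359]) cube([269, 329, 40]);
translate([424, 429, 0]) cube([48, 48, 359]);
translate([645, 429, 0]) cube([48, 48, 359]);
translate([424, 710, 0]) cube([48, 48, 359]);
translate([645, 710, 0]) cube([48, 48, 359]);
translate([472, 429, 88]) cube([173, 48, 28]);
translate([472, 710, 88]) cube([173, 48, 28]);
translate([424, 477, 88]) cube([48, 233, 28]);
translate([645, 477, 88]) cube([48, 233, 28]);


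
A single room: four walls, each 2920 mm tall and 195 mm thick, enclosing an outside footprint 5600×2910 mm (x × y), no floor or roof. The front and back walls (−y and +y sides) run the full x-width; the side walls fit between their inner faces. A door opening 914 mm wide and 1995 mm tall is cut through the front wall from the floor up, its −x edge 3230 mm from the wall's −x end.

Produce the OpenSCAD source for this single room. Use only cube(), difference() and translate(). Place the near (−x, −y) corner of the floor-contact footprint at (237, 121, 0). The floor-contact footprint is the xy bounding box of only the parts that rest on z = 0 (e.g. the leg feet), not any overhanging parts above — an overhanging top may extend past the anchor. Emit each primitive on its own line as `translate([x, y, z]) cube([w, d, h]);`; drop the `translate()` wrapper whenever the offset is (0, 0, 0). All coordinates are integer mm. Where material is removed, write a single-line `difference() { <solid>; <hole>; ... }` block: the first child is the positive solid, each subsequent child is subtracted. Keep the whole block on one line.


difference() { translate([237, 121, 0]) cube([5600, 195, 2920]); translate([3467, 121, 0]) cube([914, 195, 1995]); }
translate([237, 2836, 0]) cube([5600, 195, 2920]);
translate([237, 316, 0]) cube([195, 2520, 2920]);
translate([5642, 316, 0]) cube([195, 2520, 2920]);


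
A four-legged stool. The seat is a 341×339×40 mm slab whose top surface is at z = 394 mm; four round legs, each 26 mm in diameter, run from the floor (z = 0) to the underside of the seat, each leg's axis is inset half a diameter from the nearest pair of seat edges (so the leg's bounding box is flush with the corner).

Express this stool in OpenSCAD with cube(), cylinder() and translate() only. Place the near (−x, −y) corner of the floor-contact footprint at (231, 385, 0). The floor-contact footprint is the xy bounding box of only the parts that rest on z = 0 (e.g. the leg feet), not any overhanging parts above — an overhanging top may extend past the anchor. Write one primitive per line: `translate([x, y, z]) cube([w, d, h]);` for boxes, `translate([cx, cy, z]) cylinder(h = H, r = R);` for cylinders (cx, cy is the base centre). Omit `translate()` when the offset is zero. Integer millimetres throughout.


translate([231, 385, 354]) cube([341, 339, 40]);
translate([244, 398, 0]) cylinder(h = 354, r = 13);
translate([559, 398, 0]) cylinder(h = 354, r = 13);
translate([244, 711, 0]) cylinder(h = 354, r = 13);
translate([559, 711, 0]) cylinder(h = 354, r = 13);


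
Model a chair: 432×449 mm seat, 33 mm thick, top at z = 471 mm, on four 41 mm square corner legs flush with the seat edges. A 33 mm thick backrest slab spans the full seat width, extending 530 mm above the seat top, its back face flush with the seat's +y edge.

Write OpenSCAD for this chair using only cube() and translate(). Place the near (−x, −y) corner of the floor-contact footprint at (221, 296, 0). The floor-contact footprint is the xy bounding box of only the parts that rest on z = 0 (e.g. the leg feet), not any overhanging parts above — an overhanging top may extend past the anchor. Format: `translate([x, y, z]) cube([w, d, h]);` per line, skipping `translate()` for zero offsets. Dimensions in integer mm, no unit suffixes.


// leg_h = 471 - 33 = 438
translate([221, 296, 438]) cube([432, 449, 33]);
translate([221, 296, 0]) cube([41, 41, 438]);
translate([612, 296, 0]) cube([41, 41, 438]);
translate([221, 704, 0]) cube([41, 41, 438]);
translate([612, 704, 0]) cube([41, 41, 438]);
translate([221, 712, 471]) cube([432, 33, 530]);


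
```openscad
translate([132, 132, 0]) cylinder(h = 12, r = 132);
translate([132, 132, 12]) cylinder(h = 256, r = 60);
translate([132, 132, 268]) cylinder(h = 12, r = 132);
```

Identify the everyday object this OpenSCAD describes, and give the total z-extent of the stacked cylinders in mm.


A spool. The overall height is 280 mm.

Three coaxial cylinders, large–small–large — a spool. Two 12 mm flanges and a 256 mm core give 12 + 256 + 12 = 280 mm.
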